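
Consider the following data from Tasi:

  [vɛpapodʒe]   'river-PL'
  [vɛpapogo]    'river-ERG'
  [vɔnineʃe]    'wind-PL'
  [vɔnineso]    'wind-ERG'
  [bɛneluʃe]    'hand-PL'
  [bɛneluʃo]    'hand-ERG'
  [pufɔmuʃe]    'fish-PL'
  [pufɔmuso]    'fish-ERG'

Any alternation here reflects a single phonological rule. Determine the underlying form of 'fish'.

/pufɔmus/

In [pufɔmuʃe] and [pufɔmuso] the final segment of 'fish' alternates: [ʃ] ~ [s].
The stem 'hand' ([bɛneluʃe], [bɛneluʃo]) shows [ʃ] unchanged in both environments, so [ʃ] cannot be basic with [s] derived before the ERG suffix.
The alternation reflects palatalization before a front vowel: /g/ and /s/ become palato-alveolar [dʒ] and [ʃ] before a front vowel. /s/ is underlying.
Hence 'fish' is /pufɔmus/ underlyingly.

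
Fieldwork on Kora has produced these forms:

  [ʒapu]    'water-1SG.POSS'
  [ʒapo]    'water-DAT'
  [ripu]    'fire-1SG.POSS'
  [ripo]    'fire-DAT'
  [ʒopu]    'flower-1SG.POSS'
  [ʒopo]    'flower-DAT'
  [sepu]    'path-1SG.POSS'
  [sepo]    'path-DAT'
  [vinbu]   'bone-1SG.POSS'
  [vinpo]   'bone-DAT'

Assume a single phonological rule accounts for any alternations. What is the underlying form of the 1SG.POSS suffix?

The 1SG.POSS suffix surfaces as [-bu] and [-pu], depending on the final segment of the stem.
The DAT suffix, which begins with [p], is invariant after every stem; so [p] is not altered by any rule here.
The 1SG.POSS suffix is therefore /-bu/ underlyingly, with post-vocalic devoicing: voiced stops become voiceless after a vowel.

/-bu/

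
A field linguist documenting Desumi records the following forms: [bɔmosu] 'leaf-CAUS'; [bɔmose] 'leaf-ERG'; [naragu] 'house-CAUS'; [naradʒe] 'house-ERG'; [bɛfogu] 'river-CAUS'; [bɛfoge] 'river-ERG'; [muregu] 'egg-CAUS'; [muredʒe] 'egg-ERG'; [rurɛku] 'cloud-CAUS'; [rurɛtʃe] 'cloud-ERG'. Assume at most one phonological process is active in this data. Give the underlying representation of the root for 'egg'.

In [muregu] and [muredʒe] the final segment of 'egg' alternates: [g] ~ [dʒ].
If /g/ were underlying and a rule turned it into [dʒ] before the ERG suffix, 'river' would also alternate; but it has [g] in both [bɛfogu] and [bɛfoge].
The alternation reflects depalatalization: palato-alveolar /tʃ/ and /dʒ/ become [k] and [g] when no front vowel follows. /dʒ/ is underlying.
So 'egg' = /muredʒ/.

/muredʒ/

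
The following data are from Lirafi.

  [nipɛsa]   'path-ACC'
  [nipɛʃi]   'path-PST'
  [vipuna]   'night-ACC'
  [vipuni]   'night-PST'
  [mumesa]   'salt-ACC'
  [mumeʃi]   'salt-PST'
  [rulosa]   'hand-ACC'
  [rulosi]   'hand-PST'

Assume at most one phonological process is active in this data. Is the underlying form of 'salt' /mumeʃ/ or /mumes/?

The stem for 'salt' ends in [s] in [mumesa] but [ʃ] in [mumeʃi].
Compare 'hand', with invariant [s] in [rulosa] and [rulosi]: an analysis with underlying /s/ and a rule producing [ʃ] before the PST suffix would wrongly predict alternation here too.
So /ʃ/ is underlying, and a rule of depalatalization — palato-alveolar /ʃ/ becomes [s] when no front vowel follows — gives [s].

/mumeʃ/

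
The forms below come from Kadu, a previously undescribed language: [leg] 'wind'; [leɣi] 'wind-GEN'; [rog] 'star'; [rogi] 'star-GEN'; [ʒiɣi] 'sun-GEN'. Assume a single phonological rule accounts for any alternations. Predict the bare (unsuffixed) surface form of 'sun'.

[ʒig]

The root 'wind' surfaces as [leg] and [leɣi], with a stem-final [g] ~ [ɣ] alternation.
But 'star' keeps [g] in both environments ([rog], [rogi]), so there is no rule changing /g/ to [ɣ] before the GEN suffix.
The alternation reflects word-final hardening: voiced fricatives become stops word-finally. /ɣ/ is underlying.
From [ʒiɣi] the stem 'sun' is /ʒiɣ/; word-finally this yields [ʒig].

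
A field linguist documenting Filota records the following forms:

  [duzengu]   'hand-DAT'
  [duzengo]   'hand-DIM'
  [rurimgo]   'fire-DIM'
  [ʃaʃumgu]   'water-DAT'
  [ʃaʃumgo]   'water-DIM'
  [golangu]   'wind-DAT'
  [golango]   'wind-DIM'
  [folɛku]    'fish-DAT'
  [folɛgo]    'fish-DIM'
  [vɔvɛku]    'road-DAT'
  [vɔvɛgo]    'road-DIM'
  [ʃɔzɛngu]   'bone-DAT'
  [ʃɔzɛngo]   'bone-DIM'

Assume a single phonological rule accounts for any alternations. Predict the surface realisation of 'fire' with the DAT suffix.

The DAT morpheme has two allomorphs, [-gu] and [-ku].
The DIM suffix, which begins with [g], is invariant after every stem; so [g] is not altered by any rule here.
The DAT suffix is therefore /-ku/ underlyingly, with post-nasal voicing: voiceless stops become voiced after a nasal.
After 'fire', which ends in a nasal, the suffix surfaces as [-gu], giving [rurimgu].

[rurimgu]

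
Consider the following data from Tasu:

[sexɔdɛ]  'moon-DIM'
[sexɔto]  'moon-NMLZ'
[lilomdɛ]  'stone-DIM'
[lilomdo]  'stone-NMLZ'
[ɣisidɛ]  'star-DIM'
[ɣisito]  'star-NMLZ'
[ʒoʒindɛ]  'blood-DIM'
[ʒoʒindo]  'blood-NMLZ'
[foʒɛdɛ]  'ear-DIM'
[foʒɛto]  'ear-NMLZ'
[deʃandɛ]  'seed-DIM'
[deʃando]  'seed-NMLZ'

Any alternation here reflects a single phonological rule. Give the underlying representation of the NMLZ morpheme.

/-to/

The NMLZ morpheme has two allomorphs, [-do] and [-to].
By contrast the DIM suffix keeps its initial [d] throughout — that segment must be underlying.
The NMLZ suffix is therefore /-to/ underlyingly, with post-nasal voicing: voiceless stops become voiced after a nasal.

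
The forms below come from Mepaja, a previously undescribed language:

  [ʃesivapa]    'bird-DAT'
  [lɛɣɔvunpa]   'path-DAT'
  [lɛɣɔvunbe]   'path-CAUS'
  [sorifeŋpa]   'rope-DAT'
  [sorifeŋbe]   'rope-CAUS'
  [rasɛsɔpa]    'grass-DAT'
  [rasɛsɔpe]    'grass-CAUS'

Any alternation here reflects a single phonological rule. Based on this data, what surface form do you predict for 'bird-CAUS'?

The CAUS suffix surfaces as [-be] and [-pe], depending on the final segment of the stem.
By contrast the DAT suffix keeps its initial [p] throughout — that segment must be underlying.
The CAUS suffix is therefore /-be/ underlyingly, with post-vocalic devoicing: voiced stops become voiceless after a vowel.
After 'bird', which ends in a vowel, the suffix surfaces as [-pe], giving [ʃesivape].

[ʃesivape]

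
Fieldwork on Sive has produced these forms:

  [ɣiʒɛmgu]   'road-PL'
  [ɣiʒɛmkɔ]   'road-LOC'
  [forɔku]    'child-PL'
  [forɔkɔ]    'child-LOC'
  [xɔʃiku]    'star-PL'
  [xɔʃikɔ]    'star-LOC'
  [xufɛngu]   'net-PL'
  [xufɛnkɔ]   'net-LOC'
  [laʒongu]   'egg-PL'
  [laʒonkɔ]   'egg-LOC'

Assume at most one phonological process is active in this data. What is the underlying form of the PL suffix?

/-gu/

The PL morpheme has two allomorphs, [-gu] and [-ku].
The LOC suffix, which begins with [k], is invariant after every stem; so [k] is not altered by any rule here.
So the underlying form is /-gu/, and voiced stops become voiceless after a vowel.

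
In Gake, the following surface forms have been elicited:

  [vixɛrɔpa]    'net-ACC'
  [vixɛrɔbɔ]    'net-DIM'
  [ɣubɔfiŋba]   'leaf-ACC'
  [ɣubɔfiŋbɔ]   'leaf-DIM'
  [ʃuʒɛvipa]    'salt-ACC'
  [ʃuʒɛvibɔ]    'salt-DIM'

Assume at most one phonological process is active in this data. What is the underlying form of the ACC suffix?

The ACC suffix surfaces as [-ba] and [-pa], depending on the final segment of the stem.
The DIM suffix, which begins with [b], is invariant after every stem; so [b] is not altered by any rule here.
So the underlying form is /-pa/, and voiceless stops become voiced after a nasal.

/-pa/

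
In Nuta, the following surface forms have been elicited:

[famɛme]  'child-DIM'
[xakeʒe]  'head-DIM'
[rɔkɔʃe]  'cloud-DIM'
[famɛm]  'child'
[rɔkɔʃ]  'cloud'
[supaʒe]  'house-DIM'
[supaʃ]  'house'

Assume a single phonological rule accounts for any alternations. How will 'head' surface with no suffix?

[xakeʃ]

The stem for 'house' ends in [ʃ] in [supaʃ] but [ʒ] in [supaʒe].
Compare 'cloud', with invariant [ʃ] in [rɔkɔʃ] and [rɔkɔʃe]: an analysis with underlying /ʃ/ and a rule producing [ʒ] before the DIM suffix would wrongly predict alternation here too.
Therefore /ʒ/ is basic and [ʃ] is derived by word-final obstruent devoicing (voiced obstruents become voiceless word-finally).
From [xakeʒe] the stem 'head' is /xakeʒ/; word-finally this yields [xakeʃ].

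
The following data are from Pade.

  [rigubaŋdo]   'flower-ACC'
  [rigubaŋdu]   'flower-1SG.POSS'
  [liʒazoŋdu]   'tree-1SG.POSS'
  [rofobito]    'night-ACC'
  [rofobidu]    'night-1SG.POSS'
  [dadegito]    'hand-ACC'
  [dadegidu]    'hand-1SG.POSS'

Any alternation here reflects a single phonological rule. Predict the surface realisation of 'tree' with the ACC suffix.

The ACC morpheme has two allomorphs, [-do] and [-to].
By contrast the 1SG.POSS suffix keeps its initial [d] throughout — that segment must be underlying.
The ACC suffix is therefore /-to/ underlyingly, with post-nasal voicing: voiceless stops become voiced after a nasal.
After 'tree', which ends in a nasal, the suffix surfaces as [-do], giving [liʒazoŋdo].

[liʒazoŋdo]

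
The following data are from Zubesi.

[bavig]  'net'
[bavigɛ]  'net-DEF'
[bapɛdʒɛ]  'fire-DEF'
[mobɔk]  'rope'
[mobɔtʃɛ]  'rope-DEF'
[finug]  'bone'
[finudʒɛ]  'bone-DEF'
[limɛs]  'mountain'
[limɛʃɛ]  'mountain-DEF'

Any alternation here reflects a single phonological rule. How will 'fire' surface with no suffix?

The root 'bone' surfaces as [finug] and [finudʒɛ], with a stem-final [g] ~ [dʒ] alternation.
Compare 'net', with invariant [g] in [bavig] and [bavigɛ]: an analysis with underlying /g/ and a rule producing [dʒ] before the DEF suffix would wrongly predict alternation here too.
The underlying segment must be /dʒ/; palato-alveolar /tʃ/, /dʒ/ and /ʃ/ become [k], [g] and [s] when no front vowel follows, yielding [g] there.
From [bapɛdʒɛ] the stem 'fire' is /bapɛdʒ/; when no front vowel follows this yields [bapɛg].

[bapɛg]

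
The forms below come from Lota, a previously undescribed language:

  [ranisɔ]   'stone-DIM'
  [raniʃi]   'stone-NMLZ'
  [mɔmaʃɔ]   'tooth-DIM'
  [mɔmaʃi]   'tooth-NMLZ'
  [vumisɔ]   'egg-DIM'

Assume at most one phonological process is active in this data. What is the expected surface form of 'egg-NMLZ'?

[vumiʃi]

The stem for 'stone' ends in [s] in [ranisɔ] but [ʃ] in [raniʃi].
But 'tooth' keeps [ʃ] in both environments ([mɔmaʃɔ], [mɔmaʃi]), so there is no rule changing /ʃ/ to [s] before the DIM suffix.
The underlying segment must be /s/; /s/ becomes palato-alveolar [ʃ] before a front vowel, yielding [ʃ] there.
The one attested form of 'egg', [vumisɔ], shows underlying /vumis/. Applying the same rule before a front vowel gives [vumiʃi].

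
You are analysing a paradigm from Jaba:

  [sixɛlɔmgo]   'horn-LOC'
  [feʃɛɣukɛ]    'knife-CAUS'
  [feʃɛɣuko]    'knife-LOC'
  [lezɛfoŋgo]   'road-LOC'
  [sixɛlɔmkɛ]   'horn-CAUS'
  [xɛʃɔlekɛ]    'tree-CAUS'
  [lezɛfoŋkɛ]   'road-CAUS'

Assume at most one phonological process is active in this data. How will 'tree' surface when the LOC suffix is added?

The LOC morpheme has two allomorphs, [-go] and [-ko].
The CAUS suffix, which begins with [k], is invariant after every stem; so [k] is not altered by any rule here.
So the underlying form is /-go/, and voiced stops become voiceless after a vowel.
After 'tree', which ends in a vowel, the suffix surfaces as [-ko], giving [xɛʃɔleko].

[xɛʃɔleko]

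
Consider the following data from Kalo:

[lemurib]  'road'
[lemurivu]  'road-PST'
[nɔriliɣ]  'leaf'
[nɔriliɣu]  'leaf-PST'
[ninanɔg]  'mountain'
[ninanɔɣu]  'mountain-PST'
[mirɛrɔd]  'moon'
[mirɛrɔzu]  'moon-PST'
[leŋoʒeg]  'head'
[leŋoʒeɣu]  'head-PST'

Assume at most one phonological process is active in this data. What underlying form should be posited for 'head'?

/leŋoʒeg/

In [leŋoʒeg] and [leŋoʒeɣu] the final segment of 'head' alternates: [g] ~ [ɣ].
Compare 'leaf', with invariant [ɣ] in [nɔriliɣ] and [nɔriliɣu]: an analysis with underlying /ɣ/ and a rule producing [g] in isolation would wrongly predict alternation here too.
The alternation reflects intervocalic spirantization: voiced stops become fricatives between vowels. /g/ is underlying.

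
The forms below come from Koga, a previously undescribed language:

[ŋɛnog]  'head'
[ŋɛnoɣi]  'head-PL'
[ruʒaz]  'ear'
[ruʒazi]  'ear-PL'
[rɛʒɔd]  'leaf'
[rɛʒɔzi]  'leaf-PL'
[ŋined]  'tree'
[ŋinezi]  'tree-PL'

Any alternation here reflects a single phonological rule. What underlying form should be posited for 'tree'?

/ŋined/

In [ŋined] and [ŋinezi] the final segment of 'tree' alternates: [d] ~ [z].
Compare 'ear', with invariant [z] in [ruʒaz] and [ruʒazi]: an analysis with underlying /z/ and a rule producing [d] in isolation would wrongly predict alternation here too.
Therefore /d/ is basic and [z] is derived by intervocalic spirantization (voiced stops become fricatives between vowels).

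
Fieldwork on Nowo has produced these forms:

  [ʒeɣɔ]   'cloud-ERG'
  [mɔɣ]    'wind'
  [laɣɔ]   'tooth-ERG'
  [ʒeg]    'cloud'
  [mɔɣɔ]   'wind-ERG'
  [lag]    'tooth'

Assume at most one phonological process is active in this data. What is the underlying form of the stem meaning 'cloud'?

In [ʒeg] and [ʒeɣɔ] the final segment of 'cloud' alternates: [g] ~ [ɣ].
But 'wind' keeps [ɣ] in both environments ([mɔɣ], [mɔɣɔ]), so there is no rule changing /ɣ/ to [g] in isolation.
The underlying segment must be /g/; voiced stops become fricatives between vowels, yielding [ɣ] there.
The underlying form of 'cloud' is therefore /ʒeg/.

/ʒeg/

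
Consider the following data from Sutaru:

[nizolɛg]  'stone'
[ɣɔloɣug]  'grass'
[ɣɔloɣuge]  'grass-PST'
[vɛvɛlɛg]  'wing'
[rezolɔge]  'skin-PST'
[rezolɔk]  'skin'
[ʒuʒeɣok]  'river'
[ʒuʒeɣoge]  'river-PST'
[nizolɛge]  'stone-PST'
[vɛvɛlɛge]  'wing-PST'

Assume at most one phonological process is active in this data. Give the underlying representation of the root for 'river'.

'river' shows [g] ~ [k] at the end of the stem ([ʒuʒeɣoge] vs [ʒuʒeɣok]).
The stem 'wing' ([vɛvɛlɛge], [vɛvɛlɛg]) shows [g] unchanged in both environments, so [g] cannot be basic with [k] derived in isolation.
Therefore /k/ is basic and [g] is derived by intervocalic voicing (voiceless stops become voiced between vowels).

/ʒuʒeɣok/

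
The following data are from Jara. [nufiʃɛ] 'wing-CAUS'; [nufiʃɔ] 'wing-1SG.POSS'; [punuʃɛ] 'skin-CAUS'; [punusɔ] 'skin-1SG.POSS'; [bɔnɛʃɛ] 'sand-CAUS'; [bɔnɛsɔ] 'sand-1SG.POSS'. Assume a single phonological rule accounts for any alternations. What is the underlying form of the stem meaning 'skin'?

/punus/

The stem for 'skin' ends in [ʃ] in [punuʃɛ] but [s] in [punusɔ].
If /ʃ/ were underlying and a rule turned it into [s] before the 1SG.POSS suffix, 'wing' would also alternate; but it has [ʃ] in both [nufiʃɛ] and [nufiʃɔ].
The underlying segment must be /s/; /s/ becomes palato-alveolar [ʃ] before a front vowel, yielding [ʃ] there.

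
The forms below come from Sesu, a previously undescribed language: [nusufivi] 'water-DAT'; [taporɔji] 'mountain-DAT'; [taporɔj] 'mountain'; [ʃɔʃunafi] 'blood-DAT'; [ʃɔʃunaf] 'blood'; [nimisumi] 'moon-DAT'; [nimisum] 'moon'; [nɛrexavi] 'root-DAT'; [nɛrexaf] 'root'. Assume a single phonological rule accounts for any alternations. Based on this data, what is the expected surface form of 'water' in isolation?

The root 'root' surfaces as [nɛrexavi] and [nɛrexaf], with a stem-final [v] ~ [f] alternation.
The stem 'blood' ([ʃɔʃunafi], [ʃɔʃunaf]) shows [f] unchanged in both environments, so [f] cannot be basic with [v] derived before the DAT suffix.
Therefore /v/ is basic and [f] is derived by word-final obstruent devoicing (voiced obstruents become voiceless word-finally).
The one attested form of 'water', [nusufivi], shows underlying /nusufiv/. Applying the same rule word-finally gives [nusufif].

[nusufif]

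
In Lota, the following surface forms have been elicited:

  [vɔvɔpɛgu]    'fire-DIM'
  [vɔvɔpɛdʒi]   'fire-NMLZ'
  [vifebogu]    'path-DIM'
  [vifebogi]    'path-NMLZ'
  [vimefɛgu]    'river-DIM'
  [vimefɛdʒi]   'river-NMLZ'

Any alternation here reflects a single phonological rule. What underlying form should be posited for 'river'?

/vimefɛdʒ/

The root 'river' surfaces as [vimefɛgu] and [vimefɛdʒi], with a stem-final [g] ~ [dʒ] alternation.
The stem 'path' ([vifebogu], [vifebogi]) shows [g] unchanged in both environments, so [g] cannot be basic with [dʒ] derived before the NMLZ suffix.
The underlying segment must be /dʒ/; palato-alveolar /dʒ/ becomes [g] when no front vowel follows, yielding [g] there.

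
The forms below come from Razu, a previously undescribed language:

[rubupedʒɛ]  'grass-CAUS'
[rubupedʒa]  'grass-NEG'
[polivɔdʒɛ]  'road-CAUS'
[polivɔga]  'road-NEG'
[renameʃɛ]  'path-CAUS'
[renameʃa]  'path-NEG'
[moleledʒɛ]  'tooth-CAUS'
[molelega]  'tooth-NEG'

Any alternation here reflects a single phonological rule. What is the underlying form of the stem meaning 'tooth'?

The root 'tooth' surfaces as [moleledʒɛ] and [molelega], with a stem-final [dʒ] ~ [g] alternation.
Compare 'grass', with invariant [dʒ] in [rubupedʒɛ] and [rubupedʒa]: an analysis with underlying /dʒ/ and a rule producing [g] before the NEG suffix would wrongly predict alternation here too.
Therefore /g/ is basic and [dʒ] is derived by palatalization before a front vowel (/g/ becomes palato-alveolar [dʒ] before a front vowel).
Hence 'tooth' is /moleleg/ underlyingly.

/moleleg/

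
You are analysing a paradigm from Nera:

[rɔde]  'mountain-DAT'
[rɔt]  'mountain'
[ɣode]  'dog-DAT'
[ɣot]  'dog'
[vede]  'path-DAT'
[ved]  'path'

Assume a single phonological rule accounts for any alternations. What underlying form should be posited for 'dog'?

In [ɣode] and [ɣot] the final segment of 'dog' alternates: [d] ~ [t].
If /d/ were underlying and a rule turned it into [t] in isolation, 'path' would also alternate; but it has [d] in both [vede] and [ved].
The underlying segment must be /t/; voiceless stops become voiced between vowels, yielding [d] there.
So 'dog' = /ɣot/.

/ɣot/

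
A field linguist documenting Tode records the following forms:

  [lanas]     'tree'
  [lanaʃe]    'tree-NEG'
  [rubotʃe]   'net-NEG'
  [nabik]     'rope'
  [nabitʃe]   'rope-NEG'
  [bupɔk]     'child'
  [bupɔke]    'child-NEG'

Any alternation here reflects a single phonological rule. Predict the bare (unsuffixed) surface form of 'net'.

[rubok]

'rope' shows [k] ~ [tʃ] at the end of the stem ([nabik] vs [nabitʃe]).
But 'child' keeps [k] in both environments ([bupɔk], [bupɔke]), so there is no rule changing /k/ to [tʃ] before the NEG suffix.
So /tʃ/ is underlying, and a rule of depalatalization — palato-alveolar /tʃ/ and /ʃ/ become [k] and [s] when no front vowel follows — gives [k].
The one attested form of 'net', [rubotʃe], shows underlying /rubotʃ/. Applying the same rule when no front vowel follows gives [rubok].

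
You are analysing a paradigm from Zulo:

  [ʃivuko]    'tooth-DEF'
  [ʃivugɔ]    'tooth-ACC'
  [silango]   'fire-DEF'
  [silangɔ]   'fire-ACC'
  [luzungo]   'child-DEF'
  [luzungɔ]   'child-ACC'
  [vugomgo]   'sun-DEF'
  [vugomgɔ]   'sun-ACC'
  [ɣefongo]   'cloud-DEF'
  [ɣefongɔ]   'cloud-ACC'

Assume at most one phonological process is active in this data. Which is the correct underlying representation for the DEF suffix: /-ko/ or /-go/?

/-ko/

The DEF morpheme has two allomorphs, [-go] and [-ko].
The ACC suffix, which begins with [g], is invariant after every stem; so [g] is not altered by any rule here.
The DEF suffix is therefore /-ko/ underlyingly, with post-nasal voicing: voiceless stops become voiced after a nasal.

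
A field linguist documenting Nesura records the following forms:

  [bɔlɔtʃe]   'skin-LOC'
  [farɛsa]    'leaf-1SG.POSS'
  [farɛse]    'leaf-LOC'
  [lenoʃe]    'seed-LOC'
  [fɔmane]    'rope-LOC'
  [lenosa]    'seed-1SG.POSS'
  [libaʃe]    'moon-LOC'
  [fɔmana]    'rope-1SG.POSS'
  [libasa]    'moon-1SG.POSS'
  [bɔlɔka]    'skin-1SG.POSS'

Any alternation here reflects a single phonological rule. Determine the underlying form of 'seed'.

The stem for 'seed' ends in [s] in [lenosa] but [ʃ] in [lenoʃe].
Compare 'leaf', with invariant [s] in [farɛsa] and [farɛse]: an analysis with underlying /s/ and a rule producing [ʃ] before the LOC suffix would wrongly predict alternation here too.
The underlying segment must be /ʃ/; palato-alveolar /tʃ/ and /ʃ/ become [k] and [s] when no front vowel follows, yielding [s] there.
The underlying form of 'seed' is therefore /lenoʃ/.

/lenoʃ/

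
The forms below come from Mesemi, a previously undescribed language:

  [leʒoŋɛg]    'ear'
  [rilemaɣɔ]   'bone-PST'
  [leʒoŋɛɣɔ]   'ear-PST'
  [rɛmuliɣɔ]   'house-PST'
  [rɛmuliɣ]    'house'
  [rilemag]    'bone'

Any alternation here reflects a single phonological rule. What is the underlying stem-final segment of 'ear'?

/g/

'ear' shows [ɣ] ~ [g] at the end of the stem ([leʒoŋɛɣɔ] vs [leʒoŋɛg]).
But 'house' keeps [ɣ] in both environments ([rɛmuliɣɔ], [rɛmuliɣ]), so there is no rule changing /ɣ/ to [g] in isolation.
The alternation reflects intervocalic spirantization: voiced stops become fricatives between vowels. /g/ is underlying.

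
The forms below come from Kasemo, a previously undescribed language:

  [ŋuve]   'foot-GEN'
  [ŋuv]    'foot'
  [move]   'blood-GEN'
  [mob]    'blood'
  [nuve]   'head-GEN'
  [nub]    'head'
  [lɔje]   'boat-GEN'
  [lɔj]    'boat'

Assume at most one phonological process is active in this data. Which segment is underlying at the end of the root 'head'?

/b/

The stem for 'head' ends in [v] in [nuve] but [b] in [nub].
But 'foot' keeps [v] in both environments ([ŋuve], [ŋuv]), so there is no rule changing /v/ to [b] in isolation.
Therefore /b/ is basic and [v] is derived by intervocalic spirantization (voiced stops become fricatives between vowels).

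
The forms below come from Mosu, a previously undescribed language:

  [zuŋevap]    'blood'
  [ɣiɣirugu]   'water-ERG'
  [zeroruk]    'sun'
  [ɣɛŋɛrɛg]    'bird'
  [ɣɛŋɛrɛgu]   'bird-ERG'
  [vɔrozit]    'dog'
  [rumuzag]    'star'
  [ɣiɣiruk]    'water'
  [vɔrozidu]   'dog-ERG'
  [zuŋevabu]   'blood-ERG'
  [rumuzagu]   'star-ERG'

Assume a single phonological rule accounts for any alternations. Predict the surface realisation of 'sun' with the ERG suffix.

[zerorugu]

The stem for 'water' ends in [g] in [ɣiɣirugu] but [k] in [ɣiɣiruk].
If /g/ were underlying and a rule turned it into [k] in isolation, 'bird' would also alternate; but it has [g] in both [ɣɛŋɛrɛgu] and [ɣɛŋɛrɛg].
So /k/ is underlying, and a rule of intervocalic voicing — voiceless stops become voiced between vowels — gives [g].
From [zeroruk] the stem 'sun' is /zeroruk/; between vowels this yields [zerorugu].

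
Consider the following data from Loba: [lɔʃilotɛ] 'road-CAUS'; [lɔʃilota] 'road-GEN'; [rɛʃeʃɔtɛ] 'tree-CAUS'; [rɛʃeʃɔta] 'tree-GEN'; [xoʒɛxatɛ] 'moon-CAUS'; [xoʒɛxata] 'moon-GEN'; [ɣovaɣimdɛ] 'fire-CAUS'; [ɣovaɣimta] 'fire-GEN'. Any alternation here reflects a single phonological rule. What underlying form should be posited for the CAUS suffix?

The CAUS morpheme has two allomorphs, [-dɛ] and [-tɛ].
By contrast the GEN suffix keeps its initial [t] throughout — that segment must be underlying.
The CAUS suffix is therefore /-dɛ/ underlyingly, with post-vocalic devoicing: voiced stops become voiceless after a vowel.

/-dɛ/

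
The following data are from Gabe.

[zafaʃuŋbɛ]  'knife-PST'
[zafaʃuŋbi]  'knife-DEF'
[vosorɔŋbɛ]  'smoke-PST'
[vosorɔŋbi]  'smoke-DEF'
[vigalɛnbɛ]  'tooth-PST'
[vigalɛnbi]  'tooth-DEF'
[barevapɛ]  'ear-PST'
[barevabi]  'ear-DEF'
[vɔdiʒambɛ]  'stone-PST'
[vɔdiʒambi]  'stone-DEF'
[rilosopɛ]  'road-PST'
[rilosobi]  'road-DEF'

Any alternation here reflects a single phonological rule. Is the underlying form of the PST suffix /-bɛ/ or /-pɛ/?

/-pɛ/

The PST suffix surfaces as [-bɛ] and [-pɛ], depending on the final segment of the stem.
By contrast the DEF suffix keeps its initial [b] throughout — that segment must be underlying.
The PST suffix is therefore /-pɛ/ underlyingly, with post-nasal voicing: voiceless stops become voiced after a nasal.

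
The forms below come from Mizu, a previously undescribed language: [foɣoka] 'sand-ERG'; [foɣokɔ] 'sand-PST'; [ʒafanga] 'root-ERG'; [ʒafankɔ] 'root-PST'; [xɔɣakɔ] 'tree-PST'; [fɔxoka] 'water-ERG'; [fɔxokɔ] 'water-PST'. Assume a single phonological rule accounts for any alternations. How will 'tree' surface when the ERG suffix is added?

[xɔɣaka]

The ERG suffix surfaces as [-ga] and [-ka], depending on the final segment of the stem.
By contrast the PST suffix keeps its initial [k] throughout — that segment must be underlying.
So the underlying form is /-ga/, and voiced stops become voiceless after a vowel.
After 'tree', which ends in a vowel, the suffix surfaces as [-ka], giving [xɔɣaka].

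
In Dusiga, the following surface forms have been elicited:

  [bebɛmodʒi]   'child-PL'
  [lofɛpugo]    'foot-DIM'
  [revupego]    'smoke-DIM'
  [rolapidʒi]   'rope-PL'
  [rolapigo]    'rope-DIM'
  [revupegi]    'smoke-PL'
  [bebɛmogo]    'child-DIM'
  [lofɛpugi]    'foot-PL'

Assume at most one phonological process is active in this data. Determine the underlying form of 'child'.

'child' shows [dʒ] ~ [g] at the end of the stem ([bebɛmodʒi] vs [bebɛmogo]).
If /g/ were underlying and a rule turned it into [dʒ] before the PL suffix, 'foot' would also alternate; but it has [g] in both [lofɛpugi] and [lofɛpugo].
Therefore /dʒ/ is basic and [g] is derived by depalatalization (palato-alveolar /dʒ/ becomes [g] when no front vowel follows).

/bebɛmodʒ/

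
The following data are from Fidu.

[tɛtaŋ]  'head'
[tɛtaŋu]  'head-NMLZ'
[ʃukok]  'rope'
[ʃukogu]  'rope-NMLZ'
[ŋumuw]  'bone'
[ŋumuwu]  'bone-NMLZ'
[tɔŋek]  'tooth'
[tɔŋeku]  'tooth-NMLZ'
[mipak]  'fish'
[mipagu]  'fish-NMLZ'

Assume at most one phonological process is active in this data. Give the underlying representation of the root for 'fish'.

/mipag/

In [mipak] and [mipagu] the final segment of 'fish' alternates: [k] ~ [g].
If /k/ were underlying and a rule turned it into [g] before the NMLZ suffix, 'tooth' would also alternate; but it has [k] in both [tɔŋek] and [tɔŋeku].
So /g/ is underlying, and a rule of word-final obstruent devoicing — voiced obstruents become voiceless word-finally — gives [k].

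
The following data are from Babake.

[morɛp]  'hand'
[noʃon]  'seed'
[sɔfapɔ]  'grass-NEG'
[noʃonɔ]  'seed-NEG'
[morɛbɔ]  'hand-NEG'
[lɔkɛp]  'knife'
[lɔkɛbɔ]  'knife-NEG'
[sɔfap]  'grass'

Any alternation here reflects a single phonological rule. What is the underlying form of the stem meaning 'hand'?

The root 'hand' surfaces as [morɛbɔ] and [morɛp], with a stem-final [b] ~ [p] alternation.
Compare 'grass', with invariant [p] in [sɔfapɔ] and [sɔfap]: an analysis with underlying /p/ and a rule producing [b] before the NEG suffix would wrongly predict alternation here too.
Therefore /b/ is basic and [p] is derived by word-final obstruent devoicing (voiced obstruents become voiceless word-finally).

/morɛb/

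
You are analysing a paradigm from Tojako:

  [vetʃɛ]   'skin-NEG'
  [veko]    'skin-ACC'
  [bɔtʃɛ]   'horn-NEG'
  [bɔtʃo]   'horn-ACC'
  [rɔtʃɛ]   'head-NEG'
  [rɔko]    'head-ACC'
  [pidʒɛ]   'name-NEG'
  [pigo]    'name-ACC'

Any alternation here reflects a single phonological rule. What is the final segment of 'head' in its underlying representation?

The root 'head' surfaces as [rɔtʃɛ] and [rɔko], with a stem-final [tʃ] ~ [k] alternation.
The stem 'horn' ([bɔtʃɛ], [bɔtʃo]) shows [tʃ] unchanged in both environments, so [tʃ] cannot be basic with [k] derived before the ACC suffix.
So /k/ is underlying, and a rule of palatalization before a front vowel — /k/ and /g/ become palato-alveolar [tʃ] and [dʒ] before a front vowel — gives [tʃ].

/k/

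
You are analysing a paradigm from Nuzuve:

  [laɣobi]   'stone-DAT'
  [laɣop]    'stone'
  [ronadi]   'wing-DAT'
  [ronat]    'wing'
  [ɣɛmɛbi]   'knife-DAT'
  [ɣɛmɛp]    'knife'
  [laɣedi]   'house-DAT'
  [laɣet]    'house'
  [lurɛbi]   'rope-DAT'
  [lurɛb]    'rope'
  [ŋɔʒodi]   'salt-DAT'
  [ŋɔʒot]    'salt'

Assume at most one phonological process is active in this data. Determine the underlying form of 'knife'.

/ɣɛmɛp/

The stem for 'knife' ends in [b] in [ɣɛmɛbi] but [p] in [ɣɛmɛp].
The stem 'rope' ([lurɛbi], [lurɛb]) shows [b] unchanged in both environments, so [b] cannot be basic with [p] derived in isolation.
So /p/ is underlying, and a rule of intervocalic voicing — voiceless stops become voiced between vowels — gives [b].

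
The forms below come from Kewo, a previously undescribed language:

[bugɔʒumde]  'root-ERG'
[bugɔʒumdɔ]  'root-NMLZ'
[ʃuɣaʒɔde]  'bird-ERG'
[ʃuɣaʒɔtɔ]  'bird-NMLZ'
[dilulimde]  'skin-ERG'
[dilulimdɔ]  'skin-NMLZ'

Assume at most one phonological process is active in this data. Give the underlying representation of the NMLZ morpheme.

/-tɔ/

The NMLZ morpheme has two allomorphs, [-dɔ] and [-tɔ].
The ERG suffix, which begins with [d], is invariant after every stem; so [d] is not altered by any rule here.
The NMLZ suffix is therefore /-tɔ/ underlyingly, with post-nasal voicing: voiceless stops become voiced after a nasal.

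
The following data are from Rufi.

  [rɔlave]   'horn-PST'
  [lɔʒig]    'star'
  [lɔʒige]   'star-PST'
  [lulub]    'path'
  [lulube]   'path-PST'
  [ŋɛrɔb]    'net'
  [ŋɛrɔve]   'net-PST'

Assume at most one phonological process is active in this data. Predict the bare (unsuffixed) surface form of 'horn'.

The root 'net' surfaces as [ŋɛrɔb] and [ŋɛrɔve], with a stem-final [b] ~ [v] alternation.
Compare 'path', with invariant [b] in [lulub] and [lulube]: an analysis with underlying /b/ and a rule producing [v] before the PST suffix would wrongly predict alternation here too.
The alternation reflects word-final hardening: voiced fricatives become stops word-finally. /v/ is underlying.
From [rɔlave] the stem 'horn' is /rɔlav/; word-finally this yields [rɔlab].

[rɔlab]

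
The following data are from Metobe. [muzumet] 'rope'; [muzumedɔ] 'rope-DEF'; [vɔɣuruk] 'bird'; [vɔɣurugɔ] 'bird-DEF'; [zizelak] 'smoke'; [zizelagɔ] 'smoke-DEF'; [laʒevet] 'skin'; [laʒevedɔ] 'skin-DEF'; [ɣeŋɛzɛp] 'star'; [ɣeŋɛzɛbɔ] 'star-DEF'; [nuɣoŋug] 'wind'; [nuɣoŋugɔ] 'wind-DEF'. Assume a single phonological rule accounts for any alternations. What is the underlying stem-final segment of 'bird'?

The root 'bird' surfaces as [vɔɣuruk] and [vɔɣurugɔ], with a stem-final [k] ~ [g] alternation.
Compare 'wind', with invariant [g] in [nuɣoŋug] and [nuɣoŋugɔ]: an analysis with underlying /g/ and a rule producing [k] in isolation would wrongly predict alternation here too.
So /k/ is underlying, and a rule of intervocalic voicing — voiceless stops become voiced between vowels — gives [g].

/k/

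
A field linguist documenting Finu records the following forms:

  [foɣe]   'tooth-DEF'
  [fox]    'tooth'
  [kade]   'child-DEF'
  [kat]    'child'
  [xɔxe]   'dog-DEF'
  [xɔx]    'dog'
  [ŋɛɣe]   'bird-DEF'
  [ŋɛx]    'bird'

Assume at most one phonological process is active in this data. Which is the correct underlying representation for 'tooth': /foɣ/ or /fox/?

/foɣ/

The root 'tooth' surfaces as [foɣe] and [fox], with a stem-final [ɣ] ~ [x] alternation.
The stem 'dog' ([xɔxe], [xɔx]) shows [x] unchanged in both environments, so [x] cannot be basic with [ɣ] derived before the DEF suffix.
The alternation reflects word-final obstruent devoicing: voiced obstruents become voiceless word-finally. /ɣ/ is underlying.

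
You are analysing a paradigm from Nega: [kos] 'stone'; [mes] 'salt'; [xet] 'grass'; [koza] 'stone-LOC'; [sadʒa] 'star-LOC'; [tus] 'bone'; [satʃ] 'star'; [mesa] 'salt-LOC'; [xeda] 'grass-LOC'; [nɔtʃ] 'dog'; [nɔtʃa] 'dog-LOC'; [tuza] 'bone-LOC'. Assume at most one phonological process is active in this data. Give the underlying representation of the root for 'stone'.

/koz/

'stone' shows [z] ~ [s] at the end of the stem ([koza] vs [kos]).
Compare 'salt', with invariant [s] in [mesa] and [mes]: an analysis with underlying /s/ and a rule producing [z] before the LOC suffix would wrongly predict alternation here too.
So /z/ is underlying, and a rule of word-final obstruent devoicing — voiced obstruents become voiceless word-finally — gives [s].
So 'stone' = /koz/.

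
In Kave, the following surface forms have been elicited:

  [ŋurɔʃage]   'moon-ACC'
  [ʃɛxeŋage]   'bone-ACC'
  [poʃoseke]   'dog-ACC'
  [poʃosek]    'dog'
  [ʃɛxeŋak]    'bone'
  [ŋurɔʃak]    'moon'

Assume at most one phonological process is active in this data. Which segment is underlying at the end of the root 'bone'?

The root 'bone' surfaces as [ʃɛxeŋak] and [ʃɛxeŋage], with a stem-final [k] ~ [g] alternation.
The stem 'dog' ([poʃosek], [poʃoseke]) shows [k] unchanged in both environments, so [k] cannot be basic with [g] derived before the ACC suffix.
Therefore /g/ is basic and [k] is derived by word-final obstruent devoicing (voiced obstruents become voiceless word-finally).

/g/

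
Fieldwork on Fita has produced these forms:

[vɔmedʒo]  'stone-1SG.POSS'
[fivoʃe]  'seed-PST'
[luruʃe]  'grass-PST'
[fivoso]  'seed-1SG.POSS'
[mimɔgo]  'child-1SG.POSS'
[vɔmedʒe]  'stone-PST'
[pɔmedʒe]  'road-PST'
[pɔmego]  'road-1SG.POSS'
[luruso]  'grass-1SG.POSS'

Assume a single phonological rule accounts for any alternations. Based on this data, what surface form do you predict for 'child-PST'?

[mimɔdʒe]

The root 'road' surfaces as [pɔmego] and [pɔmedʒe], with a stem-final [g] ~ [dʒ] alternation.
The stem 'stone' ([vɔmedʒo], [vɔmedʒe]) shows [dʒ] unchanged in both environments, so [dʒ] cannot be basic with [g] derived before the 1SG.POSS suffix.
The alternation reflects palatalization before a front vowel: /g/ and /s/ become palato-alveolar [dʒ] and [ʃ] before a front vowel. /g/ is underlying.
The one attested form of 'child', [mimɔgo], shows underlying /mimɔg/. Applying the same rule before a front vowel gives [mimɔdʒe].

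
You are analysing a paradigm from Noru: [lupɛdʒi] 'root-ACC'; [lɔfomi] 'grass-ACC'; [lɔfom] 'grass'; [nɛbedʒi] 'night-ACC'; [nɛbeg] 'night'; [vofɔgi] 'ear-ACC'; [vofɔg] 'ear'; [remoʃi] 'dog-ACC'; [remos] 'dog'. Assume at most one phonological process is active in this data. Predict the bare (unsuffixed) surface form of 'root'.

In [nɛbedʒi] and [nɛbeg] the final segment of 'night' alternates: [dʒ] ~ [g].
The stem 'ear' ([vofɔgi], [vofɔg]) shows [g] unchanged in both environments, so [g] cannot be basic with [dʒ] derived before the ACC suffix.
Therefore /dʒ/ is basic and [g] is derived by depalatalization (palato-alveolar /dʒ/ and /ʃ/ become [g] and [s] when no front vowel follows).
From [lupɛdʒi] the stem 'root' is /lupɛdʒ/; when no front vowel follows this yields [lupɛg].

[lupɛg]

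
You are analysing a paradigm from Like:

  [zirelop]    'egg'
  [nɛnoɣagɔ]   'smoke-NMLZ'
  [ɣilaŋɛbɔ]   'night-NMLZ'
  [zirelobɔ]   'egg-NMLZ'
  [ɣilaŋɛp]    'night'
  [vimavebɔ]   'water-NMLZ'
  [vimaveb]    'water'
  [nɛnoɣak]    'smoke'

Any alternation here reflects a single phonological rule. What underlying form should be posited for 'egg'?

In [zirelobɔ] and [zirelop] the final segment of 'egg' alternates: [b] ~ [p].
The stem 'water' ([vimavebɔ], [vimaveb]) shows [b] unchanged in both environments, so [b] cannot be basic with [p] derived in isolation.
So /p/ is underlying, and a rule of intervocalic voicing — voiceless stops become voiced between vowels — gives [b].
So 'egg' = /zirelop/.

/zirelop/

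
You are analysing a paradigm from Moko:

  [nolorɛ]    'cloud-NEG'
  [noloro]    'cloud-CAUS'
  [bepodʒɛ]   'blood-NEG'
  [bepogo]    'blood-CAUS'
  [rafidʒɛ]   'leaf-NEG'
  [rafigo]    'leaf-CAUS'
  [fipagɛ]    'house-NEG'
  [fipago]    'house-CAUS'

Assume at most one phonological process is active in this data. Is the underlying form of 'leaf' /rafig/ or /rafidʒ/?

The stem for 'leaf' ends in [dʒ] in [rafidʒɛ] but [g] in [rafigo].
If /g/ were underlying and a rule turned it into [dʒ] before the NEG suffix, 'house' would also alternate; but it has [g] in both [fipagɛ] and [fipago].
Therefore /dʒ/ is basic and [g] is derived by depalatalization (palato-alveolar /dʒ/ becomes [g] when no front vowel follows).

/rafidʒ/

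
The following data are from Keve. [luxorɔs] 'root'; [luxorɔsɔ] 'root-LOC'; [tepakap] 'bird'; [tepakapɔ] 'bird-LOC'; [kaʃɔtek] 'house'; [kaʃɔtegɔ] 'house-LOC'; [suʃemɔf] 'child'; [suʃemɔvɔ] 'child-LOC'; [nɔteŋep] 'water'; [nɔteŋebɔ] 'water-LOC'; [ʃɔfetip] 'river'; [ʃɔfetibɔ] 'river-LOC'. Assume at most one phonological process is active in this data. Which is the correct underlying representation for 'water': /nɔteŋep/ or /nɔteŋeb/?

'water' shows [p] ~ [b] at the end of the stem ([nɔteŋep] vs [nɔteŋebɔ]).
The stem 'bird' ([tepakap], [tepakapɔ]) shows [p] unchanged in both environments, so [p] cannot be basic with [b] derived before the LOC suffix.
So /b/ is underlying, and a rule of word-final obstruent devoicing — voiced obstruents become voiceless word-finally — gives [p].

/nɔteŋeb/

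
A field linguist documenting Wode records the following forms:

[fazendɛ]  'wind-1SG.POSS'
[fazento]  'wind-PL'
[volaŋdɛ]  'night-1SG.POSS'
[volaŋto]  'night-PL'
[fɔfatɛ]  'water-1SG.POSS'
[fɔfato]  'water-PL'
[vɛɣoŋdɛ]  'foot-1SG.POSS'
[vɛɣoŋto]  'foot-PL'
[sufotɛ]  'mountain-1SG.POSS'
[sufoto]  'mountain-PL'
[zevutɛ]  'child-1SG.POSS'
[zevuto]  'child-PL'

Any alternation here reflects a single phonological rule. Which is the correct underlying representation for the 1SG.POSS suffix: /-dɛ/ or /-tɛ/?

/-dɛ/

The 1SG.POSS suffix surfaces as [-dɛ] and [-tɛ], depending on the final segment of the stem.
The PL suffix, which begins with [t], is invariant after every stem; so [t] is not altered by any rule here.
The 1SG.POSS suffix is therefore /-dɛ/ underlyingly, with post-vocalic devoicing: voiced stops become voiceless after a vowel.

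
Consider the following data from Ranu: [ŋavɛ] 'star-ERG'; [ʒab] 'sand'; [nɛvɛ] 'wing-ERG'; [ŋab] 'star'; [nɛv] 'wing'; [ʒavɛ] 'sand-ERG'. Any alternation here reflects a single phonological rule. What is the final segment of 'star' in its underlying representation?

The root 'star' surfaces as [ŋavɛ] and [ŋab], with a stem-final [v] ~ [b] alternation.
If /v/ were underlying and a rule turned it into [b] in isolation, 'wing' would also alternate; but it has [v] in both [nɛvɛ] and [nɛv].
The underlying segment must be /b/; voiced stops become fricatives between vowels, yielding [v] there.

/b/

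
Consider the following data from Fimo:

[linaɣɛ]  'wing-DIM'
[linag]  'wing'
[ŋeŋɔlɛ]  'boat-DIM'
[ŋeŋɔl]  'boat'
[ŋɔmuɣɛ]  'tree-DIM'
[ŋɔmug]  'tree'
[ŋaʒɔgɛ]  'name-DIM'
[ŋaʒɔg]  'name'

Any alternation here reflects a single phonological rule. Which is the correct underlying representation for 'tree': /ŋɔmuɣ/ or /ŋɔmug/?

/ŋɔmuɣ/

The stem for 'tree' ends in [ɣ] in [ŋɔmuɣɛ] but [g] in [ŋɔmug].
If /g/ were underlying and a rule turned it into [ɣ] before the DIM suffix, 'name' would also alternate; but it has [g] in both [ŋaʒɔgɛ] and [ŋaʒɔg].
So /ɣ/ is underlying, and a rule of word-final hardening — voiced fricatives become stops word-finally — gives [g].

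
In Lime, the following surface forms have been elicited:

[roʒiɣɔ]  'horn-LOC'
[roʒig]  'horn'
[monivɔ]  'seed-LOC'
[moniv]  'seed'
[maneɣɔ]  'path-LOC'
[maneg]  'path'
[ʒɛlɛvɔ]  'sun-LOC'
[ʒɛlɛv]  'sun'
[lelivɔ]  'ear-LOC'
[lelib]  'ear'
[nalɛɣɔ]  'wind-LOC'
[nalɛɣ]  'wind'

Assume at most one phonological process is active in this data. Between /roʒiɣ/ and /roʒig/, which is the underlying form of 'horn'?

/roʒig/

'horn' shows [ɣ] ~ [g] at the end of the stem ([roʒiɣɔ] vs [roʒig]).
Compare 'wind', with invariant [ɣ] in [nalɛɣɔ] and [nalɛɣ]: an analysis with underlying /ɣ/ and a rule producing [g] in isolation would wrongly predict alternation here too.
So /g/ is underlying, and a rule of intervocalic spirantization — voiced stops become fricatives between vowels — gives [ɣ].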